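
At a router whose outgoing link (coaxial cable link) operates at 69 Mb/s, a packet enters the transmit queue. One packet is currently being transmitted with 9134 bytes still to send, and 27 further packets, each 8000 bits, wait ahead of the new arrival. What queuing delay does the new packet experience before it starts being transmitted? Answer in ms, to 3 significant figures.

4.19 ms

Each queued packet: L/R = 8000/69000000 = 0.115942 ms.
27 queued → 3.13043 ms.
Plus remaining 73072 bits of current packet: 1.05901 ms.
Queuing delay = 4.19 ms.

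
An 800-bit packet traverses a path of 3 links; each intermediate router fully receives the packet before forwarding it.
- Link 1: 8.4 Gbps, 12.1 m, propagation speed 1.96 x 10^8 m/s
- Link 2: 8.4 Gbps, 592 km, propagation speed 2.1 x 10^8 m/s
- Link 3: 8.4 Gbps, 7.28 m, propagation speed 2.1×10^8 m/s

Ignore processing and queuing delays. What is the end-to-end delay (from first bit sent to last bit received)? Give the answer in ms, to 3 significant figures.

Transmission delay per hop = L/R = 800/8400000000 = 9.52381e-05 ms; 3 hops → 0.000285714 ms.
Propagation delays (d/s per hop): 6.17347e-05, 2.81905, 3.46667e-05 ms; sum = 2.81914 ms.
End-to-end = 2.82 ms.

2.82 ms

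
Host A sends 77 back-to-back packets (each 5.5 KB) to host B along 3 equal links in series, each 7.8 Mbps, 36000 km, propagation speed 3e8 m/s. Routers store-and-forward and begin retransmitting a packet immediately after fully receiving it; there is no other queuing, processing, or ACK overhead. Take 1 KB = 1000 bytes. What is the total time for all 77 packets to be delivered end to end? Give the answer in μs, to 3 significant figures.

806000 μs

Per-hop transmission t_tx = L/R = 44000/7800000 = 5641.03 μs.
Per-hop propagation t_prop = 36000000/300000000 = 120000 μs.
Pipeline fill: first packet needs 3·t_tx to clear all hops; remaining 76 packets each add one t_tx.
Total = (3+77-1)·t_tx + 3·t_prop = 79·5641.03 + 3·120000 = 806000 μs.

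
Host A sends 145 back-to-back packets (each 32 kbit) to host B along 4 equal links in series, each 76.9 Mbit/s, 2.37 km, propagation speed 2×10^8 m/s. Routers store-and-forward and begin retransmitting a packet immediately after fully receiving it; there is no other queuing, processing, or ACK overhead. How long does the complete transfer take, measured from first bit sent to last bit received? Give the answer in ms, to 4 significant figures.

Per-hop transmission t_tx = L/R = 32000/76900000 = 0.416125 ms.
Per-hop propagation t_prop = 2370/200000000 = 0.01185 ms.
Pipeline fill: first packet needs 4·t_tx to clear all hops; remaining 144 packets each add one t_tx.
Total = (4+145-1)·t_tx + 4·t_prop = 148·0.416125 + 4·0.01185 = 61.63 ms.

61.63 ms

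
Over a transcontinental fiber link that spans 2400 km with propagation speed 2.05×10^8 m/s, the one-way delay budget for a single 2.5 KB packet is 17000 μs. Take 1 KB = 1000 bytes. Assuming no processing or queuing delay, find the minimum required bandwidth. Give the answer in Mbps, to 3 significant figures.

L = 20000 bits.
Propagation delay = 2400000 / 2.05e+08 = 11707.3 μs.
Transmission budget = 17000 − 11707.3 = 5292.68 μs.
R ≥ L / t_tx = 20000 bits / 0.00529268 s = 3.78 Mbps.

3.78 Mbps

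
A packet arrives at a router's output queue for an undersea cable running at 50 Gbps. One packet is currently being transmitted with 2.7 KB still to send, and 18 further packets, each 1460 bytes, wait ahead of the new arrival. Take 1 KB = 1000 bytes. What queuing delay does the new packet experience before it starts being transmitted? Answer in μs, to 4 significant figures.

Each queued packet: L/R = 11680/50000000000 = 0.2336 μs.
18 queued → 4.2048 μs.
Plus remaining 21600 bits of current packet: 0.432 μs.
Queuing delay = 4.637 μs.

4.637 μs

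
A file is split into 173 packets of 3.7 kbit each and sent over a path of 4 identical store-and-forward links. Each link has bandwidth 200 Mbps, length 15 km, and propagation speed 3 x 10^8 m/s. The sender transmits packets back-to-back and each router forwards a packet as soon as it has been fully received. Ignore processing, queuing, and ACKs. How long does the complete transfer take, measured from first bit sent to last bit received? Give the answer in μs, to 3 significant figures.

3460 μs

Per-hop transmission t_tx = L/R = 3700/200000000 = 18.5 μs.
Per-hop propagation t_prop = 15000/300000000 = 50 μs.
Pipeline fill: first packet needs 4·t_tx to clear all hops; remaining 172 packets each add one t_tx.
Total = (4+173-1)·t_tx + 4·t_prop = 176·18.5 + 4·50 = 3460 μs.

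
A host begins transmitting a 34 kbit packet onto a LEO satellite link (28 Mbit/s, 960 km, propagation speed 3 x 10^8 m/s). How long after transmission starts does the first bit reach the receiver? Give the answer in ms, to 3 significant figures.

First bit experiences only propagation delay: d/s = 960000/300000000 = 3.20 ms.

3.20 ms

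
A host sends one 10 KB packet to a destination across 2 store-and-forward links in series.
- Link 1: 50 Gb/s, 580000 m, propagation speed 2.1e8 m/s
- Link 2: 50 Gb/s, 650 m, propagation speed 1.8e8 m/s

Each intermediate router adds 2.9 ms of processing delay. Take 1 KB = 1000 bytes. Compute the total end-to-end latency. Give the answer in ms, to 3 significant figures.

5.67 ms

L = 80000 bits.
Transmission delay per hop = L/R = 80000/50000000000 = 0.0016 ms; 2 hops → 0.0032 ms.
Propagation delays (d/s per hop): 2.7619, 0.00361111 ms; sum = 2.76552 ms.
Processing at 1 router(s): 1 × 2.9 ms = 2.9 ms.
End-to-end = 5.67 ms.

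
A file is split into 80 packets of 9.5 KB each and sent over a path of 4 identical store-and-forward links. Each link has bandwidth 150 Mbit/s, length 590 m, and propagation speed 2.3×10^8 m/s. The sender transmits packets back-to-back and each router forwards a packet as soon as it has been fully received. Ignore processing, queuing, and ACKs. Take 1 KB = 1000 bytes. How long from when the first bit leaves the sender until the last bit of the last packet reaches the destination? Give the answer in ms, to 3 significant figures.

42.1 ms

Per-hop transmission t_tx = L/R = 76000/150000000 = 0.506667 ms.
Per-hop propagation t_prop = 590/2.3e+08 = 0.00256522 ms.
Pipeline fill: first packet needs 4·t_tx to clear all hops; remaining 79 packets each add one t_tx.
Total = (4+80-1)·t_tx + 4·t_prop = 83·0.506667 + 4·0.00256522 = 42.1 ms.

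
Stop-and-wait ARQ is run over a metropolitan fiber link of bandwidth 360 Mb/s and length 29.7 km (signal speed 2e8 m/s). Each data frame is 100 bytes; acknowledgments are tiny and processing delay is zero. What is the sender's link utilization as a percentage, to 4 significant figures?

t_tx = L/R = 800/360000000 = 2.22222e-06 s.
t_prop = 29700/200000000 = 0.0001485 s; RTT = 0.000297 s.
Cycle = t_tx + RTT = 0.000299222 s.
Utilization = t_tx / cycle = 2.22222e-06/0.000299222 = 0.7427 %.

0.7427 %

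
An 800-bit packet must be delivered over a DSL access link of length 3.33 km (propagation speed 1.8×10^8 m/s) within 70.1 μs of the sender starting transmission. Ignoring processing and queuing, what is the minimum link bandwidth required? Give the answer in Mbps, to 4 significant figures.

Propagation delay = 3330 / 180000000 = 18.5 μs.
Transmission budget = 70.1 − 18.5 = 51.6 μs.
R ≥ L / t_tx = 800 bits / 5.16e-05 s = 15.50 Mbps.

15.50 Mbps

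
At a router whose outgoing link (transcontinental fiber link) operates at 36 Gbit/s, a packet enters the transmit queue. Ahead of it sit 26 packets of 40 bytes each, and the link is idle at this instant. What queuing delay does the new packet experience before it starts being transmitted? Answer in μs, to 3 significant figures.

0.231 μs

Each queued packet: L/R = 320/36000000000 = 0.00888889 μs.
26 queued → 0.231111 μs.
Queuing delay = 0.231 μs.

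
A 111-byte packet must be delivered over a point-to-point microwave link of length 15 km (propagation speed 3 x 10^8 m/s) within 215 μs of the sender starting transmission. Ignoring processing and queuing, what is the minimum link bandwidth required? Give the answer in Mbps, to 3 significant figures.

L = 888 bits.
Propagation delay = 15000 / 300000000 = 50 μs.
Transmission budget = 215 − 50 = 165 μs.
R ≥ L / t_tx = 888 bits / 0.000165 s = 5.38 Mbps.

5.38 Mbps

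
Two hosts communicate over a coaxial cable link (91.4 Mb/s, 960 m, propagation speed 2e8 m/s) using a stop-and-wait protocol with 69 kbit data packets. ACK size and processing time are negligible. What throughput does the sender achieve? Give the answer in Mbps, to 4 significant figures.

90.25 Mbps

t_tx = L/R = 69000/91400000 = 0.000754923 s.
t_prop = 960/200000000 = 4.8e-06 s; RTT = 9.6e-06 s.
Cycle = t_tx + RTT = 0.000764523 s.
Throughput = L / cycle = 69000 / 0.000764523 = 90.25 Mbps.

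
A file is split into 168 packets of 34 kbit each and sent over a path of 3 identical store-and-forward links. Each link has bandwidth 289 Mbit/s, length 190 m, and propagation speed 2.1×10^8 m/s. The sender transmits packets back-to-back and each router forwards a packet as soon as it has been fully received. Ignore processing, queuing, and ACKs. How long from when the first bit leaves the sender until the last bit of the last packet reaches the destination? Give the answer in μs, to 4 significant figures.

20000 μs

Per-hop transmission t_tx = L/R = 34000/289000000 = 117.647 μs.
Per-hop propagation t_prop = 190/210000000 = 0.904762 μs.
Pipeline fill: first packet needs 3·t_tx to clear all hops; remaining 167 packets each add one t_tx.
Total = (3+168-1)·t_tx + 3·t_prop = 170·117.647 + 3·0.904762 = 20000 μs.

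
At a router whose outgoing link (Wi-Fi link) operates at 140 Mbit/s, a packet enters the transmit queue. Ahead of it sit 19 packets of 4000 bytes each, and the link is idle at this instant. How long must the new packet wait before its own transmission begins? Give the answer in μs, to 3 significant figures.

Each queued packet: L/R = 32000/140000000 = 228.571 μs.
19 queued → 4342.86 μs.
Queuing delay = 4340 μs.

4340 μs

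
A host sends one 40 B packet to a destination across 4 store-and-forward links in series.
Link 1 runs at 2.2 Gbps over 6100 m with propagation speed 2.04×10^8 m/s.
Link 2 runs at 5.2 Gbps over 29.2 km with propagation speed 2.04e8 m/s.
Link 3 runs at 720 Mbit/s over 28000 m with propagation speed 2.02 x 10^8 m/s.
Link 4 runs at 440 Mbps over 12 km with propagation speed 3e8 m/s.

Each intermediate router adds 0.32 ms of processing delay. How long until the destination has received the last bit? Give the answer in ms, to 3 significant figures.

L = 40 × 8 = 320 bits.
Transmission delays (L/R per hop): 0.000145455, 6.15385e-05, 0.000444444, 0.000727273 ms; sum = 0.00137871 ms.
Propagation delays (d/s per hop): 0.029902, 0.143137, 0.138614, 0.04 ms; sum = 0.351653 ms.
Processing at 3 router(s): 3 × 0.32 ms = 0.96 ms.
End-to-end = 1.31 ms.

1.31 ms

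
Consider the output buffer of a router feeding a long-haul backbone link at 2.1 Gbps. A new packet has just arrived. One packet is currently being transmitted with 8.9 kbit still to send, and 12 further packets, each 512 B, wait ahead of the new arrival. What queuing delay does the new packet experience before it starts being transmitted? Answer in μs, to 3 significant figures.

Each queued packet: L/R = 4096/2100000000 = 1.95048 μs.
12 queued → 23.4057 μs.
Plus remaining 8900 bits of current packet: 4.2381 μs.
Queuing delay = 27.6 μs.

27.6 μs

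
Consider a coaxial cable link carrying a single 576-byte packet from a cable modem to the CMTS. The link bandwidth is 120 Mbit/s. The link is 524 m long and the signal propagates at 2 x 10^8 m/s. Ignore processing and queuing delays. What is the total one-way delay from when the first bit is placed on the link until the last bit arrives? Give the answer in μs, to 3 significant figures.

L = 576 × 8 = 4608 bits.
Transmission delay = L/R = 4608 / 120000000 = 38.4 μs.
Propagation delay = d/s = 524 m / 200000000 m/s = 2.62 μs.
Total = 41.0 μs.

41.0 μs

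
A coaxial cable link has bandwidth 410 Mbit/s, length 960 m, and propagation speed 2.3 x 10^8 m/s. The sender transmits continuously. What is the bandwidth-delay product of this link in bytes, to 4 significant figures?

Propagation delay = 960 / 2.3e+08 = 4.17391e-06 s.
BDP = R × t_prop = 410000000 × 4.17391e-06 = 1711.3 bits.
In bytes: 1711.3/8 = 213.9 bytes.

213.9 bytes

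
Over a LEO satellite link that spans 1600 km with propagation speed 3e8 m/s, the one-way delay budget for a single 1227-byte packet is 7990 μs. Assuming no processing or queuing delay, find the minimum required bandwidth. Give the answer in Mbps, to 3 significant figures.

3.69 Mbps

L = 9816 bits.
Propagation delay = 1600000 / 300000000 = 5333.33 μs.
Transmission budget = 7990 − 5333.33 = 2656.67 μs.
R ≥ L / t_tx = 9816 bits / 0.00265667 s = 3.69 Mbps.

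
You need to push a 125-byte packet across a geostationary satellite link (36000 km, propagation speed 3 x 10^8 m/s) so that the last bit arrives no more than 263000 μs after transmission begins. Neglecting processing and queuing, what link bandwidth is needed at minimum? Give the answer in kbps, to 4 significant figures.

L = 1000 bits.
Propagation delay = 36000000 / 300000000 = 120000 μs.
Transmission budget = 263000 − 120000 = 143000 μs.
R ≥ L / t_tx = 1000 bits / 0.143 s = 6.993 kbps.

6.993 kbps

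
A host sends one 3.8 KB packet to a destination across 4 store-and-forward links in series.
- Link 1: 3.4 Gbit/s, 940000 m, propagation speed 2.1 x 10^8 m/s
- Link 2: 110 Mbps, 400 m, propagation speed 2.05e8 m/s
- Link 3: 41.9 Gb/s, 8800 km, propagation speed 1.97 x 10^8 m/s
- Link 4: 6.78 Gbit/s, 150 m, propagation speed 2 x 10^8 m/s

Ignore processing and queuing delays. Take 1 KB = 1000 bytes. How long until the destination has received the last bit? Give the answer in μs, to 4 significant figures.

L = 30400 bits.
Transmission delays (L/R per hop): 8.94118, 276.364, 0.725537, 4.48378 μs; sum = 290.514 μs.
Propagation delays (d/s per hop): 4476.19, 1.95122, 44670.1, 0.75 μs; sum = 49148.9 μs.
End-to-end = 49440 μs.

49440 μs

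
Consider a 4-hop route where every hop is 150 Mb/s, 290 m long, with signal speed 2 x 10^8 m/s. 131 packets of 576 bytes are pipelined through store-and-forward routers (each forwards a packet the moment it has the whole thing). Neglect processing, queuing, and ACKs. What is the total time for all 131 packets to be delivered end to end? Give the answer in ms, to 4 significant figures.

Per-hop transmission t_tx = L/R = 4608/150000000 = 0.03072 ms.
Per-hop propagation t_prop = 290/200000000 = 0.00145 ms.
Pipeline fill: first packet needs 4·t_tx to clear all hops; remaining 130 packets each add one t_tx.
Total = (4+131-1)·t_tx + 4·t_prop = 134·0.03072 + 4·0.00145 = 4.122 ms.

4.122 ms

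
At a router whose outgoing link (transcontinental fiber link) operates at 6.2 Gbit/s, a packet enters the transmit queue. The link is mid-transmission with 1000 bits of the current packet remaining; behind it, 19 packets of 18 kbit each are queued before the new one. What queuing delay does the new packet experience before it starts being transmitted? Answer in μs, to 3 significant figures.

55.3 μs

Each queued packet: L/R = 18000/6200000000 = 2.90323 μs.
19 queued → 55.1613 μs.
Plus remaining 1000 bits of current packet: 0.16129 μs.
Queuing delay = 55.3 μs.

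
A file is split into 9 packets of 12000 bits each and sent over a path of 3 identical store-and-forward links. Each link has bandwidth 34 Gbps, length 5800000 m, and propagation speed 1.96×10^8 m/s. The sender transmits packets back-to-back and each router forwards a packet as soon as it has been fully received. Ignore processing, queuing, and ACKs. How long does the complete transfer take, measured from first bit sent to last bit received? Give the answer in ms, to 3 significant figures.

88.8 ms

Per-hop transmission t_tx = L/R = 12000/34000000000 = 0.000352941 ms.
Per-hop propagation t_prop = 5800000/196000000 = 29.5918 ms.
Pipeline fill: first packet needs 3·t_tx to clear all hops; remaining 8 packets each add one t_tx.
Total = (3+9-1)·t_tx + 3·t_prop = 11·0.000352941 + 3·29.5918 = 88.8 ms.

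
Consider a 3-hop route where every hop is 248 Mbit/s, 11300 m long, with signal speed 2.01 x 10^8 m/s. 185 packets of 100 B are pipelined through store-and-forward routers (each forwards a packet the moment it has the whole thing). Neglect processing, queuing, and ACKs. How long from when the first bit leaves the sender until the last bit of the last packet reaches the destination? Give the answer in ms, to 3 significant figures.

Per-hop transmission t_tx = L/R = 800/248000000 = 0.00322581 ms.
Per-hop propagation t_prop = 11300/2.01e+08 = 0.0562189 ms.
Pipeline fill: first packet needs 3·t_tx to clear all hops; remaining 184 packets each add one t_tx.
Total = (3+185-1)·t_tx + 3·t_prop = 187·0.00322581 + 3·0.0562189 = 0.772 ms.

0.772 ms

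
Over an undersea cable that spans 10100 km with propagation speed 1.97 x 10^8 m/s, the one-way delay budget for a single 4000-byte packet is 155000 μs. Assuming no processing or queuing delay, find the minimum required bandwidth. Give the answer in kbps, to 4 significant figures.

308.5 kbps

L = 32000 bits.
Propagation delay = 10100000 / 197000000 = 51269 μs.
Transmission budget = 155000 − 51269 = 103731 μs.
R ≥ L / t_tx = 32000 bits / 0.103731 s = 308.5 kbps.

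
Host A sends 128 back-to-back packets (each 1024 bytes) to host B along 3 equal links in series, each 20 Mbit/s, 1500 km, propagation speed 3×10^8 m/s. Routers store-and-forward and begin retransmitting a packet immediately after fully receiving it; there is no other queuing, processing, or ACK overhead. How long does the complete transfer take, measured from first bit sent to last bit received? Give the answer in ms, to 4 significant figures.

68.25 ms

Per-hop transmission t_tx = L/R = 8192/20000000 = 0.4096 ms.
Per-hop propagation t_prop = 1500000/300000000 = 5 ms.
Pipeline fill: first packet needs 3·t_tx to clear all hops; remaining 127 packets each add one t_tx.
Total = (3+128-1)·t_tx + 3·t_prop = 130·0.4096 + 3·5 = 68.25 ms.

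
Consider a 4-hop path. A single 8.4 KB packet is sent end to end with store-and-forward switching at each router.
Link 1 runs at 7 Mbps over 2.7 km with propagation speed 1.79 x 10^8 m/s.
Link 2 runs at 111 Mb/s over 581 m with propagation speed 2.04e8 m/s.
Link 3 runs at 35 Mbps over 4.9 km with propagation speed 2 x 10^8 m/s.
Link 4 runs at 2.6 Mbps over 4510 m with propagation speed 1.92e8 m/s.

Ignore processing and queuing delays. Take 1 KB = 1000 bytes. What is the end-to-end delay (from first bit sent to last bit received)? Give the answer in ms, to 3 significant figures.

L = 67200 bits.
Transmission delays (L/R per hop): 9.6, 0.605405, 1.92, 25.8462 ms; sum = 37.9716 ms.
Propagation delays (d/s per hop): 0.0150838, 0.00284804, 0.0245, 0.0234896 ms; sum = 0.0659214 ms.
End-to-end = 38.0 ms.

38.0 ms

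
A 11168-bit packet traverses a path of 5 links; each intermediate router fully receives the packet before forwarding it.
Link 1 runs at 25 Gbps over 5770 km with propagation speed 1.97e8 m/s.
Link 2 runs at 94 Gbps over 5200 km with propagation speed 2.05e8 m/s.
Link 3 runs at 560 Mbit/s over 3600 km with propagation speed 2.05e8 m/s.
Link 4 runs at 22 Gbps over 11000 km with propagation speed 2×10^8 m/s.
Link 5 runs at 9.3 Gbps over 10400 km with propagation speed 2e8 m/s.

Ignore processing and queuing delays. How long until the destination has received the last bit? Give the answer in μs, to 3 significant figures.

Transmission delays (L/R per hop): 0.44672, 0.118809, 19.9429, 0.507636, 1.20086 μs; sum = 22.2169 μs.
Propagation delays (d/s per hop): 29289.3, 25365.9, 17561, 55000, 52000 μs; sum = 179216 μs.
End-to-end = 179000 μs.

179000 μs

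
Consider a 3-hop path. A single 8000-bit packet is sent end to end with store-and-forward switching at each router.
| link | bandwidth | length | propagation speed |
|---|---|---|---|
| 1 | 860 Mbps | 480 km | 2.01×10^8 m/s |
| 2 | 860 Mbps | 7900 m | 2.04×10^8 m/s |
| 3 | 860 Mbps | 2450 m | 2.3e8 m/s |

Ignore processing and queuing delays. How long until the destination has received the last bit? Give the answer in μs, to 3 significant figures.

2470 μs

Transmission delay per hop = L/R = 8000/860000000 = 9.30233 μs; 3 hops → 27.907 μs.
Propagation delays (d/s per hop): 2388.06, 38.7255, 10.6522 μs; sum = 2437.44 μs.
End-to-end = 2470 μs.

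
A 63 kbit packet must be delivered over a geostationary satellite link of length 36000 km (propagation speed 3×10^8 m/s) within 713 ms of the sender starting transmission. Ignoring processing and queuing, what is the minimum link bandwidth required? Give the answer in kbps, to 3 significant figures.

Propagation delay = 36000000 / 300000000 = 120 ms.
Transmission budget = 713 − 120 = 593 ms.
R ≥ L / t_tx = 63000 bits / 0.593 s = 106 kbps.

106 kbps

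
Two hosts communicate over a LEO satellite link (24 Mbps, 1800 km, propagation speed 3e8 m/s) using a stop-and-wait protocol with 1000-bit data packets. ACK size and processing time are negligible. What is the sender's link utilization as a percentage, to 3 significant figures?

t_tx = L/R = 1000/24000000 = 4.16667e-05 s.
t_prop = 1800000/300000000 = 0.006 s; RTT = 0.012 s.
Cycle = t_tx + RTT = 0.0120417 s.
Utilization = t_tx / cycle = 4.16667e-05/0.0120417 = 0.346 %.

0.346 %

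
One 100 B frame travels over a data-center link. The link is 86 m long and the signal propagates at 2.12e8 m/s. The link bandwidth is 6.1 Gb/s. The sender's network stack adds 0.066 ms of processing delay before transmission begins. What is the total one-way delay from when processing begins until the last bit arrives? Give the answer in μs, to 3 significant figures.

L = 100 × 8 = 800 bits.
Transmission delay = L/R = 800 / 6100000000 = 0.131148 μs.
Propagation delay = d/s = 86 m / 212000000 m/s = 0.40566 μs.
Plus processing delay 0.066 ms = 66 μs.
Total = 66.5 μs.

66.5 μs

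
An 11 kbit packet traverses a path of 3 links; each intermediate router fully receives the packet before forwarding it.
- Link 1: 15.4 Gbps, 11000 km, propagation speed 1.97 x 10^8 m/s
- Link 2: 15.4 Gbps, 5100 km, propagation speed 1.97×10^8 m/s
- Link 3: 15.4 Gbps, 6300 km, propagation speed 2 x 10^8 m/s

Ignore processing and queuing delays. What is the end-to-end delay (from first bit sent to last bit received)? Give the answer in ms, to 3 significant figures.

113 ms

L = 11000 bits.
Transmission delay per hop = L/R = 11000/15400000000 = 0.000714286 ms; 3 hops → 0.00214286 ms.
Propagation delays (d/s per hop): 55.8376, 25.8883, 31.5 ms; sum = 113.226 ms.
End-to-end = 113 ms.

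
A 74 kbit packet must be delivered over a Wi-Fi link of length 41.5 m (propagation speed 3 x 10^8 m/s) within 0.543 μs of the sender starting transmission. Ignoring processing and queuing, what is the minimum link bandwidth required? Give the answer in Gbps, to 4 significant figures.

182.9 Gbps

Propagation delay = 41.5 / 300000000 = 0.138333 μs.
Transmission budget = 0.543 − 0.138333 = 0.404667 μs.
R ≥ L / t_tx = 74000 bits / 4.04667e-07 s = 182.9 Gbps.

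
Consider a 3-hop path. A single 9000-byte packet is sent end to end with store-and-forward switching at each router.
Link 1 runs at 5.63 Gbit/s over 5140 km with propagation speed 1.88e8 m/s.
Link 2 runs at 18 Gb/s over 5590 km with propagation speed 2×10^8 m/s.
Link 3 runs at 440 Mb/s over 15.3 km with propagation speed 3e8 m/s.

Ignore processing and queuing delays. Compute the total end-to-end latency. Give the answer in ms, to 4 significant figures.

L = 9000 × 8 = 72000 bits.
Transmission delays (L/R per hop): 0.0127886, 0.004, 0.163636 ms; sum = 0.180425 ms.
Propagation delays (d/s per hop): 27.3404, 27.95, 0.051 ms; sum = 55.3414 ms.
End-to-end = 55.52 ms.

55.52 ms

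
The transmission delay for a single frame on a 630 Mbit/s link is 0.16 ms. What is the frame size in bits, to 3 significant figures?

L = R × t_tx = 630000000 b/s × 0.00016 s = 100800 bits.

101000 bits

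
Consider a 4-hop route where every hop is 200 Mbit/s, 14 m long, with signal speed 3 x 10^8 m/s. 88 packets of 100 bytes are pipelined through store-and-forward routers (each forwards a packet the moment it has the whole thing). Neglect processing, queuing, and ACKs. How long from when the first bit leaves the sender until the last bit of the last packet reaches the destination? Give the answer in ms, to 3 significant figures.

Per-hop transmission t_tx = L/R = 800/200000000 = 0.004 ms.
Per-hop propagation t_prop = 14/300000000 = 4.66667e-05 ms.
Pipeline fill: first packet needs 4·t_tx to clear all hops; remaining 87 packets each add one t_tx.
Total = (4+88-1)·t_tx + 4·t_prop = 91·0.004 + 4·4.66667e-05 = 0.364 ms.

0.364 ms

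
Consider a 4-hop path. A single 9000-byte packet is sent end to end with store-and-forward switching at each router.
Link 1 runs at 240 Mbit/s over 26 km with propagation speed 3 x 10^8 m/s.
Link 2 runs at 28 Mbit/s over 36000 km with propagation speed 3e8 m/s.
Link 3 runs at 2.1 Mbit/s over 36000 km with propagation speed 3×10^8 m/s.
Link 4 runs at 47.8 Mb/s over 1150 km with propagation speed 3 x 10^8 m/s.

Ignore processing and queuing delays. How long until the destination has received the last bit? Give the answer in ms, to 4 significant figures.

282.6 ms

L = 9000 × 8 = 72000 bits.
Transmission delays (L/R per hop): 0.3, 2.57143, 34.2857, 1.50628 ms; sum = 38.6634 ms.
Propagation delays (d/s per hop): 0.0866667, 120, 120, 3.83333 ms; sum = 243.92 ms.
End-to-end = 282.6 ms.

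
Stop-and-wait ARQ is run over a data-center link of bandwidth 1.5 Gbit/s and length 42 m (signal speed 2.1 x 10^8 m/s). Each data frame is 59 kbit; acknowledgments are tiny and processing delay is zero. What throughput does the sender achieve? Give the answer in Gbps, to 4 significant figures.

1.485 Gbps

t_tx = L/R = 59000/1500000000 = 3.93333e-05 s.
t_prop = 42/210000000 = 2e-07 s; RTT = 4e-07 s.
Cycle = t_tx + RTT = 3.97333e-05 s.
Throughput = L / cycle = 59000 / 3.97333e-05 = 1.485 Gbps.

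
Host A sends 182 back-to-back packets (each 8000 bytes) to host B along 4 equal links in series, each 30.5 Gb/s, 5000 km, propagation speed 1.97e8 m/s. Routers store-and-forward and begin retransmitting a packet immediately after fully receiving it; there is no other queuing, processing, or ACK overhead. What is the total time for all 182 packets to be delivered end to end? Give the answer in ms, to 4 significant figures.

101.9 ms

Per-hop transmission t_tx = L/R = 64000/30500000000 = 0.00209836 ms.
Per-hop propagation t_prop = 5000000/197000000 = 25.3807 ms.
Pipeline fill: first packet needs 4·t_tx to clear all hops; remaining 181 packets each add one t_tx.
Total = (4+182-1)·t_tx + 4·t_prop = 185·0.00209836 + 4·25.3807 = 101.9 ms.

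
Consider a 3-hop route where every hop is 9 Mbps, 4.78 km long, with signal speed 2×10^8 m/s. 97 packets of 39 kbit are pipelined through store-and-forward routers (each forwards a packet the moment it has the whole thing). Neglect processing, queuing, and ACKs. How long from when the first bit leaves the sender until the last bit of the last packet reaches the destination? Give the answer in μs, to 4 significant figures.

Per-hop transmission t_tx = L/R = 39000/9000000 = 4333.33 μs.
Per-hop propagation t_prop = 4780/200000000 = 23.9 μs.
Pipeline fill: first packet needs 3·t_tx to clear all hops; remaining 96 packets each add one t_tx.
Total = (3+97-1)·t_tx + 3·t_prop = 99·4333.33 + 3·23.9 = 429100 μs.

429100 μs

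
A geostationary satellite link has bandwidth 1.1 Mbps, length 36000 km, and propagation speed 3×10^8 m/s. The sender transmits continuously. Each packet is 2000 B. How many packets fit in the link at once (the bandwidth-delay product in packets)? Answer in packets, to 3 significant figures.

8.25 packets

Propagation delay = 36000000 / 300000000 = 0.12 s.
BDP = R × t_prop = 1100000 × 0.12 = 132000 bits.
In packets of 16000 bits: 8.25 packets.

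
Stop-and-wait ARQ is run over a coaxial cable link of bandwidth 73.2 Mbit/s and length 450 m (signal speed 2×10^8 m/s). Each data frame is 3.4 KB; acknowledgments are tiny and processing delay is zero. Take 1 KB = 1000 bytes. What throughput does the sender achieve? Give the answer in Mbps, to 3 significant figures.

72.3 Mbps

t_tx = L/R = 27200/73200000 = 0.000371585 s.
t_prop = 450/200000000 = 2.25e-06 s; RTT = 4.5e-06 s.
Cycle = t_tx + RTT = 0.000376085 s.
Throughput = L / cycle = 27200 / 0.000376085 = 72.3 Mbps.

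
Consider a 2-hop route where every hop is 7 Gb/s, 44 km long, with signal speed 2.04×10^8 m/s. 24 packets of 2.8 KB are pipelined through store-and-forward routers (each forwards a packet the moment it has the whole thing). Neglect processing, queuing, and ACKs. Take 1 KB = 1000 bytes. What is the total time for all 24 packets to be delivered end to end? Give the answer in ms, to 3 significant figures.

Per-hop transmission t_tx = L/R = 22400/7000000000 = 0.0032 ms.
Per-hop propagation t_prop = 44000/204000000 = 0.215686 ms.
Pipeline fill: first packet needs 2·t_tx to clear all hops; remaining 23 packets each add one t_tx.
Total = (2+24-1)·t_tx + 2·t_prop = 25·0.0032 + 2·0.215686 = 0.511 ms.

0.511 ms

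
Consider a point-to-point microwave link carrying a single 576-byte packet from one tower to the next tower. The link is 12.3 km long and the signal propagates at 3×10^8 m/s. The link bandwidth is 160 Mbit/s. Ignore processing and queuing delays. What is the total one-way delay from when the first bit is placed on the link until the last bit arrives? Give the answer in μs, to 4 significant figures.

69.80 μs

L = 576 × 8 = 4608 bits.
Transmission delay = L/R = 4608 / 160000000 = 28.8 μs.
Propagation delay = d/s = 12300 m / 300000000 m/s = 41 μs.
Total = 69.80 μs.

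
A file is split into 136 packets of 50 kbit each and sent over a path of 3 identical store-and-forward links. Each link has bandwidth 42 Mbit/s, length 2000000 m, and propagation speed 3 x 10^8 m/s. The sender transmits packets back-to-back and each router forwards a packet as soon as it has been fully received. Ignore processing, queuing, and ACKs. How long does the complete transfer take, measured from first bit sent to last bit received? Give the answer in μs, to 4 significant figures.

184300 μs

Per-hop transmission t_tx = L/R = 50000/42000000 = 1190.48 μs.
Per-hop propagation t_prop = 2000000/300000000 = 6666.67 μs.
Pipeline fill: first packet needs 3·t_tx to clear all hops; remaining 135 packets each add one t_tx.
Total = (3+136-1)·t_tx + 3·t_prop = 138·1190.48 + 3·6666.67 = 184300 μs.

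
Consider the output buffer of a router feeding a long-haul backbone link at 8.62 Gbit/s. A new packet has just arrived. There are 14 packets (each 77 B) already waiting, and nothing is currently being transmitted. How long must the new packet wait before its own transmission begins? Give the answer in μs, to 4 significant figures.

1.000 μs

Each queued packet: L/R = 616/8620000000 = 0.0714617 μs.
14 queued → 1.00046 μs.
Queuing delay = 1.000 μs.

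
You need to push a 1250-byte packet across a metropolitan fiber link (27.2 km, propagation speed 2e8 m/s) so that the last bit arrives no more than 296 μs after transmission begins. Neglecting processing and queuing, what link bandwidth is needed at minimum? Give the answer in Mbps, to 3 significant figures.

L = 10000 bits.
Propagation delay = 27200 / 200000000 = 136 μs.
Transmission budget = 296 − 136 = 160 μs.
R ≥ L / t_tx = 10000 bits / 0.00016 s = 62.5 Mbps.

62.5 Mbps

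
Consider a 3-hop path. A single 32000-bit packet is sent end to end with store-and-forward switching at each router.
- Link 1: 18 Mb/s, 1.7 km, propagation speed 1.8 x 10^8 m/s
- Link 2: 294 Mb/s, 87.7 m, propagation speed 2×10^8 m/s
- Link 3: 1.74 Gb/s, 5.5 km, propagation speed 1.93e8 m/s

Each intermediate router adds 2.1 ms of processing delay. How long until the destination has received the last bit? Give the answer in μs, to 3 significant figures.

Transmission delays (L/R per hop): 1777.78, 108.844, 18.3908 μs; sum = 1905.01 μs.
Propagation delays (d/s per hop): 9.44444, 0.4385, 28.4974 μs; sum = 38.3804 μs.
Processing at 2 router(s): 2 × 2.1 ms = 4200 μs.
End-to-end = 6140 μs.

6140 μs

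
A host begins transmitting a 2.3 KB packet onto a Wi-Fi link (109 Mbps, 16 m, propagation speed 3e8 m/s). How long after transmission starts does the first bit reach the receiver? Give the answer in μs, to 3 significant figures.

0.0533 μs

First bit experiences only propagation delay: d/s = 16/300000000 = 0.0533 μs.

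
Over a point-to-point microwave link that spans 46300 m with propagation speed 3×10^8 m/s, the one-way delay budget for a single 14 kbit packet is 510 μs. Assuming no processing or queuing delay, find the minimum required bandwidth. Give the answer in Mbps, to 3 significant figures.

Propagation delay = 46300 / 300000000 = 154.333 μs.
Transmission budget = 510 − 154.333 = 355.667 μs.
R ≥ L / t_tx = 14000 bits / 0.000355667 s = 39.4 Mbps.

39.4 Mbps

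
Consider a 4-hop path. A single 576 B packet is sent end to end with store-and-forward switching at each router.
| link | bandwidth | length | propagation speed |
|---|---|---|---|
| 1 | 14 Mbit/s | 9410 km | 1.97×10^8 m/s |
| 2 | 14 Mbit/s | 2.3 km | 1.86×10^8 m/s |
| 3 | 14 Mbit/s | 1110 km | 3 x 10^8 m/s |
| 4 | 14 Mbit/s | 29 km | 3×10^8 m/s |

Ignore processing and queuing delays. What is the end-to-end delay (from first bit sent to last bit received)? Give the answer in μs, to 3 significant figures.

L = 576 × 8 = 4608 bits.
Transmission delay per hop = L/R = 4608/14000000 = 329.143 μs; 4 hops → 1316.57 μs.
Propagation delays (d/s per hop): 47766.5, 12.3656, 3700, 96.6667 μs; sum = 51575.5 μs.
End-to-end = 52900 μs.

52900 μs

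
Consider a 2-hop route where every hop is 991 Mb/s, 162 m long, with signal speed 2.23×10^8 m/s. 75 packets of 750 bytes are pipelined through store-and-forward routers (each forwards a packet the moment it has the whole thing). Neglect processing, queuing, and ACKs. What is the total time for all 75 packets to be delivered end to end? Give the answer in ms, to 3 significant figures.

0.462 ms

Per-hop transmission t_tx = L/R = 6000/991000000 = 0.00605449 ms.
Per-hop propagation t_prop = 162/223000000 = 0.000726457 ms.
Pipeline fill: first packet needs 2·t_tx to clear all hops; remaining 74 packets each add one t_tx.
Total = (2+75-1)·t_tx + 2·t_prop = 76·0.00605449 + 2·0.000726457 = 0.462 ms.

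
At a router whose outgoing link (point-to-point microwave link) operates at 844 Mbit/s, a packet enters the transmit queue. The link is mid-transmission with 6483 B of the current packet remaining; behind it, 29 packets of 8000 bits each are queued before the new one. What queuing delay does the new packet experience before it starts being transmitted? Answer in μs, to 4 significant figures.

Each queued packet: L/R = 8000/844000000 = 9.47867 μs.
29 queued → 274.882 μs.
Plus remaining 51864 bits of current packet: 61.4502 μs.
Queuing delay = 336.3 μs.

336.3 μs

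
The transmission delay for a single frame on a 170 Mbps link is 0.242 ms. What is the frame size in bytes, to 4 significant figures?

5143 bytes

L = R × t_tx = 170000000 b/s × 0.000242 s = 41140 bits.
In bytes: 41140 / 8 = 5143 bytes.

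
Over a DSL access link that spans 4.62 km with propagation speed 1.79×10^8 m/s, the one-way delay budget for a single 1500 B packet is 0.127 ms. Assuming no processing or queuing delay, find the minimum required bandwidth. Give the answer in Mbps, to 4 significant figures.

118.6 Mbps

L = 12000 bits.
Propagation delay = 4620 / 179000000 = 0.0258101 ms.
Transmission budget = 0.127 − 0.0258101 = 0.10119 ms.
R ≥ L / t_tx = 12000 bits / 0.00010119 s = 118.6 Mbps.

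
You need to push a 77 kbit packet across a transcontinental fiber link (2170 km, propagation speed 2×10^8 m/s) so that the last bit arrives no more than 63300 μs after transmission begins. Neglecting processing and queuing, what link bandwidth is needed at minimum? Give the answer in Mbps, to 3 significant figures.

Propagation delay = 2170000 / 200000000 = 10850 μs.
Transmission budget = 63300 − 10850 = 52450 μs.
R ≥ L / t_tx = 77000 bits / 0.05245 s = 1.47 Mbps.

1.47 Mbps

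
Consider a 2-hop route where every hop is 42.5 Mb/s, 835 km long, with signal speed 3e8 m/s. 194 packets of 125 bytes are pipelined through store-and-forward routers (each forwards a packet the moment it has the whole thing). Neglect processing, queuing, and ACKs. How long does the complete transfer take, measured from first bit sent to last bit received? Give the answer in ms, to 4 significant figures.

10.15 ms

Per-hop transmission t_tx = L/R = 1000/42500000 = 0.0235294 ms.
Per-hop propagation t_prop = 835000/300000000 = 2.78333 ms.
Pipeline fill: first packet needs 2·t_tx to clear all hops; remaining 193 packets each add one t_tx.
Total = (2+194-1)·t_tx + 2·t_prop = 195·0.0235294 + 2·2.78333 = 10.15 ms.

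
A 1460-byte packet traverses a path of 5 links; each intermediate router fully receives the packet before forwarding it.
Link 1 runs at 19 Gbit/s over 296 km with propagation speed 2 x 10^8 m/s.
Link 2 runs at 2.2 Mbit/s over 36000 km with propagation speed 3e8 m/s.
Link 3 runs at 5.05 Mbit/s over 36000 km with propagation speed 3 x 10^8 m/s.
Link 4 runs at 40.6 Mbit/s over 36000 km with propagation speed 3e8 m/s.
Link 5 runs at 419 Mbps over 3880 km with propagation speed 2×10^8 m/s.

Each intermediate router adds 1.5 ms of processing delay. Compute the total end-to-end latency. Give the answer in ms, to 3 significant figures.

395 ms

L = 1460 × 8 = 11680 bits.
Transmission delays (L/R per hop): 0.000614737, 5.30909, 2.31287, 0.287685, 0.0278759 ms; sum = 7.93814 ms.
Propagation delays (d/s per hop): 1.48, 120, 120, 120, 19.4 ms; sum = 380.88 ms.
Processing at 4 router(s): 4 × 1.5 ms = 6 ms.
End-to-end = 395 ms.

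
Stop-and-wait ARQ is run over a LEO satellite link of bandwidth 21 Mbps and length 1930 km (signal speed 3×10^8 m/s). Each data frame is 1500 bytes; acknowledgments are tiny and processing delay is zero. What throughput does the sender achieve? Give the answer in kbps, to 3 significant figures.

893 kbps

t_tx = L/R = 12000/21000000 = 0.000571429 s.
t_prop = 1930000/300000000 = 0.00643333 s; RTT = 0.0128667 s.
Cycle = t_tx + RTT = 0.0134381 s.
Throughput = L / cycle = 12000 / 0.0134381 = 893 kbps.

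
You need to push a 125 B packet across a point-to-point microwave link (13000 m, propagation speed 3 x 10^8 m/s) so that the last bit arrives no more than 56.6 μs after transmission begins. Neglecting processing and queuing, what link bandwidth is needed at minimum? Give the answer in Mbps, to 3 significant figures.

75.4 Mbps

L = 1000 bits.
Propagation delay = 13000 / 300000000 = 43.3333 μs.
Transmission budget = 56.6 − 43.3333 = 13.2667 μs.
R ≥ L / t_tx = 1000 bits / 1.32667e-05 s = 75.4 Mbps.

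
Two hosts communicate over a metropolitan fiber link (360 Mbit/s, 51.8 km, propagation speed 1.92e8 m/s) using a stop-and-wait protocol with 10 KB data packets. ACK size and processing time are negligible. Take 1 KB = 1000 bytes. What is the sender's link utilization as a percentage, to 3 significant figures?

t_tx = L/R = 80000/360000000 = 0.000222222 s.
t_prop = 51800/192000000 = 0.000269792 s; RTT = 0.000539583 s.
Cycle = t_tx + RTT = 0.000761806 s.
Utilization = t_tx / cycle = 0.000222222/0.000761806 = 29.2 %.

29.2 %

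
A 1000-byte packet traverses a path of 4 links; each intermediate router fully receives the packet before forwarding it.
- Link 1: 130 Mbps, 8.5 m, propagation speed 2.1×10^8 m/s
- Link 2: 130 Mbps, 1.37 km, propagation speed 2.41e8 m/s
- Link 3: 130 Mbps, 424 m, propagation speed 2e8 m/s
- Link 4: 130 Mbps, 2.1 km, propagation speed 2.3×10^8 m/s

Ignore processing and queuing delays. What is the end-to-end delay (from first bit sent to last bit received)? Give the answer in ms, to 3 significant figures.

0.263 ms

L = 1000 × 8 = 8000 bits.
Transmission delay per hop = L/R = 8000/130000000 = 0.0615385 ms; 4 hops → 0.246154 ms.
Propagation delays (d/s per hop): 4.04762e-05, 0.00568465, 0.00212, 0.00913043 ms; sum = 0.0169756 ms.
End-to-end = 0.263 ms.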